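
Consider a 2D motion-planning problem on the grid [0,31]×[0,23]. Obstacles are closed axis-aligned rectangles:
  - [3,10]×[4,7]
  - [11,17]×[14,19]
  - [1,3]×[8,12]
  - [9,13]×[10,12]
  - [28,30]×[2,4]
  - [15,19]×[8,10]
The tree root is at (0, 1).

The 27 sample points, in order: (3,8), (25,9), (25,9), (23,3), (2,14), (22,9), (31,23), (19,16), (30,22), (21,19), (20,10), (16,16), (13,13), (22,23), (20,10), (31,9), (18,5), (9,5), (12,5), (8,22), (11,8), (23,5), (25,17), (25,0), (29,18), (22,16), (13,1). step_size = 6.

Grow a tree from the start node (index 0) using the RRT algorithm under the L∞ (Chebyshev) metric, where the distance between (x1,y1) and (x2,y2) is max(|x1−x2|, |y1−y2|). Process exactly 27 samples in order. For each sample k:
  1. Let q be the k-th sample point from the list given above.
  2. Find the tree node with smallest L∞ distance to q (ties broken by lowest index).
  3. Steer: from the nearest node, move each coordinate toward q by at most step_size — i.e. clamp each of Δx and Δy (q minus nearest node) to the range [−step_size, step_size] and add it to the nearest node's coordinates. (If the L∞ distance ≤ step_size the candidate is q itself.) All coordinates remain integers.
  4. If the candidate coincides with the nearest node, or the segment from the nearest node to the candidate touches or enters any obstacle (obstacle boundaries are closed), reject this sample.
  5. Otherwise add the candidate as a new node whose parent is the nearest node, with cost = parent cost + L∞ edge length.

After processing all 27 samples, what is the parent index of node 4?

Parent of node 4: 3

1. q=(3,8) nearest=0 d=7 new=(3,7) → blocked by [3,10]×[4,7], reject
2. q=(25,9) nearest=0 d=25 new=(6,7) → blocked by [3,10]×[4,7], reject
3. q=(25,9) nearest=0 d=25 new=(6,7) → blocked by [3,10]×[4,7], reject
4. q=(23,3) nearest=0 d=23 new=(6,3) → add node 1 parent=0 cost=6
5. q=(2,14) nearest=1 d=11 new=(2,9) → blocked by [3,10]×[4,7], reject
6. q=(22,9) nearest=1 d=16 new=(12,9) → blocked by [3,10]×[4,7], reject
7. q=(31,23) nearest=1 d=25 new=(12,9) → blocked by [3,10]×[4,7], reject
8. q=(19,16) nearest=1 d=13 new=(12,9) → blocked by [3,10]×[4,7], reject
9. q=(30,22) nearest=1 d=24 new=(12,9) → blocked by [3,10]×[4,7], reject
10. q=(21,19) nearest=1 d=16 new=(12,9) → blocked by [3,10]×[4,7], reject
11. q=(20,10) nearest=1 d=14 new=(12,9) → blocked by [3,10]×[4,7], reject
12. q=(16,16) nearest=1 d=13 new=(12,9) → blocked by [3,10]×[4,7], reject
13. q=(13,13) nearest=1 d=10 new=(12,9) → blocked by [3,10]×[4,7], reject
14. q=(22,23) nearest=1 d=20 new=(12,9) → blocked by [3,10]×[4,7], reject
15. q=(20,10) nearest=1 d=14 new=(12,9) → blocked by [3,10]×[4,7], reject
16. q=(31,9) nearest=1 d=25 new=(12,9) → blocked by [3,10]×[4,7], reject
17. q=(18,5) nearest=1 d=12 new=(12,5) → blocked by [3,10]×[4,7], reject
18. q=(9,5) nearest=1 d=3 new=(9,5) → blocked by [3,10]×[4,7], reject
19. q=(12,5) nearest=1 d=6 new=(12,5) → blocked by [3,10]×[4,7], reject
20. q=(8,22) nearest=1 d=19 new=(8,9) → blocked by [3,10]×[4,7], reject
21. q=(11,8) nearest=1 d=5 new=(11,8) → blocked by [3,10]×[4,7], reject
22. q=(23,5) nearest=1 d=17 new=(12,5) → blocked by [3,10]×[4,7], reject
23. q=(25,17) nearest=1 d=19 new=(12,9) → blocked by [3,10]×[4,7], reject
24. q=(25,0) nearest=1 d=19 new=(12,0) → add node 2 parent=1 cost=12
25. q=(29,18) nearest=2 d=18 new=(18,6) → add node 3 parent=2 cost=18
26. q=(22,16) nearest=3 d=10 new=(22,12) → add node 4 parent=3 cost=24
27. q=(13,1) nearest=2 d=1 new=(13,1) → add node 5 parent=2 cost=13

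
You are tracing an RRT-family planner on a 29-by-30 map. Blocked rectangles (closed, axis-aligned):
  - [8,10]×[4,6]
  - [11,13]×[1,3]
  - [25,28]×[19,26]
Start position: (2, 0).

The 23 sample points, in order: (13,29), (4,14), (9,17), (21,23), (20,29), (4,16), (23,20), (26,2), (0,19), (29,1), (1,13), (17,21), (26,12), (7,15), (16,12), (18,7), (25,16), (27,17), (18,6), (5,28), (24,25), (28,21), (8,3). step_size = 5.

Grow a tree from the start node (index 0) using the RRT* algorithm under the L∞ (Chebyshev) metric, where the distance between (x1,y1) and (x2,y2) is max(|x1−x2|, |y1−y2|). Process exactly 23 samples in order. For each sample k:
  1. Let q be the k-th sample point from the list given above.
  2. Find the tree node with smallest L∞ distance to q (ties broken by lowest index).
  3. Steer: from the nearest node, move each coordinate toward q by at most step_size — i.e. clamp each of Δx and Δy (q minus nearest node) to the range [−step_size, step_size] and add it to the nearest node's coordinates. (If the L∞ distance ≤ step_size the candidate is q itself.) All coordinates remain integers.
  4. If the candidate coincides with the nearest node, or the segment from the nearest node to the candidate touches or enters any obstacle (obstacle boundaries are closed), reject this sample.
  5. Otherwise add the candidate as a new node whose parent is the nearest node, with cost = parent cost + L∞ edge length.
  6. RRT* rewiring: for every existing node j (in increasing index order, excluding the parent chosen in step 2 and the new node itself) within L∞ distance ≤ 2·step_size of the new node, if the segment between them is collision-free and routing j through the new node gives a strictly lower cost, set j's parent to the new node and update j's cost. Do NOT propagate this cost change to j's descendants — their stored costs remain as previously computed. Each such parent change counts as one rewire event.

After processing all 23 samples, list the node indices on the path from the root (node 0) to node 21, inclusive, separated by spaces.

Path: 0 1 2 3 4 5 21

1. q=(13,29) nearest=0 d=29 new=(7,5) → add node 1 parent=0 cost=5
2. q=(4,14) nearest=1 d=9 new=(4,10) → add node 2 parent=1 cost=10
3. q=(9,17) nearest=2 d=7 new=(9,15) → add node 3 parent=2 cost=15
4. q=(21,23) nearest=3 d=12 new=(14,20) → add node 4 parent=3 cost=20
5. q=(20,29) nearest=4 d=9 new=(19,25) → add node 5 parent=4 cost=25
6. q=(4,16) nearest=3 d=5 new=(4,16) → add node 6 parent=3 cost=20
7. q=(23,20) nearest=5 d=5 new=(23,20) → add node 7 parent=5 cost=30
8. q=(26,2) nearest=3 d=17 new=(14,10) → add node 8 parent=3 cost=20
9. q=(0,19) nearest=6 d=4 new=(0,19) → add node 9 parent=6 cost=24
10. q=(29,1) nearest=8 d=15 new=(19,5) → add node 10 parent=8 cost=25
11. q=(1,13) nearest=2 d=3 new=(1,13) → add node 11 parent=2 cost=13; rewire 6→11 (16<20); rewire 9→11 (19<24)
12. q=(17,21) nearest=4 d=3 new=(17,21) → add node 12 parent=4 cost=23; rewire 7→12 (29<30)
13. q=(26,12) nearest=10 d=7 new=(24,10) → add node 13 parent=10 cost=30
14. q=(7,15) nearest=3 d=2 new=(7,15) → add node 14 parent=3 cost=17
15. q=(16,12) nearest=8 d=2 new=(16,12) → add node 15 parent=8 cost=22
16. q=(18,7) nearest=10 d=2 new=(18,7) → add node 16 parent=10 cost=27
17. q=(25,16) nearest=7 d=4 new=(25,16) → add node 17 parent=7 cost=33
18. q=(27,17) nearest=17 d=2 new=(27,17) → add node 18 parent=17 cost=35
19. q=(18,6) nearest=10 d=1 new=(18,6) → add node 19 parent=10 cost=26
20. q=(5,28) nearest=4 d=9 new=(9,25) → add node 20 parent=4 cost=25
21. q=(24,25) nearest=5 d=5 new=(24,25) → add node 21 parent=5 cost=30
22. q=(28,21) nearest=18 d=4 new=(28,21) → blocked by [25,28]×[19,26], reject
23. q=(8,3) nearest=1 d=2 new=(8,3) → add node 22 parent=1 cost=7; rewire 16→22 (17<27); rewire 19→22 (17<26)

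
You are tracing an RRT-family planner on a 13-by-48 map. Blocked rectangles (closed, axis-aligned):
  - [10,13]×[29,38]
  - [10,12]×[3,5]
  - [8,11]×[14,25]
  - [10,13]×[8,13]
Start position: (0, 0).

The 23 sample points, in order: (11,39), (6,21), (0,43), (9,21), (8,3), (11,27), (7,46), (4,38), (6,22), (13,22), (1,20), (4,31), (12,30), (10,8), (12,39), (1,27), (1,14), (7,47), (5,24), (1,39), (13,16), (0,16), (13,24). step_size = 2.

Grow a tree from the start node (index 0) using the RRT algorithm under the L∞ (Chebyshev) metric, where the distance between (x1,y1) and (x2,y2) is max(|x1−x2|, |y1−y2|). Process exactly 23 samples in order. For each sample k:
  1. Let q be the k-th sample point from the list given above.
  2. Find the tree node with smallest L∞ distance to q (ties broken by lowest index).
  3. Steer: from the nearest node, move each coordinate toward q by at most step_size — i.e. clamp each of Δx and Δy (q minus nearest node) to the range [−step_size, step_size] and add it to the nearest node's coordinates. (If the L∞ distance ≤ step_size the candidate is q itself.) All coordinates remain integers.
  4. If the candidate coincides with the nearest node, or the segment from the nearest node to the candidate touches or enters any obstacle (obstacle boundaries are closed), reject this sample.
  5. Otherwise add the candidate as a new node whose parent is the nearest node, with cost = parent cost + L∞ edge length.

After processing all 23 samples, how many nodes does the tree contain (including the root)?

1. q=(11,39) nearest=0 d=39 new=(2,2) → add node 1 parent=0 cost=2
2. q=(6,21) nearest=1 d=19 new=(4,4) → add node 2 parent=1 cost=4
3. q=(0,43) nearest=2 d=39 new=(2,6) → add node 3 parent=2 cost=6
4. q=(9,21) nearest=3 d=15 new=(4,8) → add node 4 parent=3 cost=8
5. q=(8,3) nearest=2 d=4 new=(6,3) → add node 5 parent=2 cost=6
6. q=(11,27) nearest=4 d=19 new=(6,10) → add node 6 parent=4 cost=10
7. q=(7,46) nearest=6 d=36 new=(7,12) → add node 7 parent=6 cost=12
8. q=(4,38) nearest=7 d=26 new=(5,14) → add node 8 parent=7 cost=14
9. q=(6,22) nearest=8 d=8 new=(6,16) → add node 9 parent=8 cost=16
10. q=(13,22) nearest=9 d=7 new=(8,18) → blocked by [8,11]×[14,25], reject
11. q=(1,20) nearest=9 d=5 new=(4,18) → add node 10 parent=9 cost=18
12. q=(4,31) nearest=10 d=13 new=(4,20) → add node 11 parent=10 cost=20
13. q=(12,30) nearest=11 d=10 new=(6,22) → add node 12 parent=11 cost=22
14. q=(10,8) nearest=6 d=4 new=(8,8) → add node 13 parent=6 cost=12
15. q=(12,39) nearest=12 d=17 new=(8,24) → blocked by [8,11]×[14,25], reject
16. q=(1,27) nearest=12 d=5 new=(4,24) → add node 14 parent=12 cost=24
17. q=(1,14) nearest=8 d=4 new=(3,14) → add node 15 parent=8 cost=16
18. q=(7,47) nearest=14 d=23 new=(6,26) → add node 16 parent=14 cost=26
19. q=(5,24) nearest=14 d=1 new=(5,24) → add node 17 parent=14 cost=25
20. q=(1,39) nearest=16 d=13 new=(4,28) → add node 18 parent=16 cost=28
21. q=(13,16) nearest=7 d=6 new=(9,14) → blocked by [8,11]×[14,25], reject
22. q=(0,16) nearest=15 d=3 new=(1,16) → add node 19 parent=15 cost=18
23. q=(13,24) nearest=12 d=7 new=(8,24) → blocked by [8,11]×[14,25], reject

Node count: 20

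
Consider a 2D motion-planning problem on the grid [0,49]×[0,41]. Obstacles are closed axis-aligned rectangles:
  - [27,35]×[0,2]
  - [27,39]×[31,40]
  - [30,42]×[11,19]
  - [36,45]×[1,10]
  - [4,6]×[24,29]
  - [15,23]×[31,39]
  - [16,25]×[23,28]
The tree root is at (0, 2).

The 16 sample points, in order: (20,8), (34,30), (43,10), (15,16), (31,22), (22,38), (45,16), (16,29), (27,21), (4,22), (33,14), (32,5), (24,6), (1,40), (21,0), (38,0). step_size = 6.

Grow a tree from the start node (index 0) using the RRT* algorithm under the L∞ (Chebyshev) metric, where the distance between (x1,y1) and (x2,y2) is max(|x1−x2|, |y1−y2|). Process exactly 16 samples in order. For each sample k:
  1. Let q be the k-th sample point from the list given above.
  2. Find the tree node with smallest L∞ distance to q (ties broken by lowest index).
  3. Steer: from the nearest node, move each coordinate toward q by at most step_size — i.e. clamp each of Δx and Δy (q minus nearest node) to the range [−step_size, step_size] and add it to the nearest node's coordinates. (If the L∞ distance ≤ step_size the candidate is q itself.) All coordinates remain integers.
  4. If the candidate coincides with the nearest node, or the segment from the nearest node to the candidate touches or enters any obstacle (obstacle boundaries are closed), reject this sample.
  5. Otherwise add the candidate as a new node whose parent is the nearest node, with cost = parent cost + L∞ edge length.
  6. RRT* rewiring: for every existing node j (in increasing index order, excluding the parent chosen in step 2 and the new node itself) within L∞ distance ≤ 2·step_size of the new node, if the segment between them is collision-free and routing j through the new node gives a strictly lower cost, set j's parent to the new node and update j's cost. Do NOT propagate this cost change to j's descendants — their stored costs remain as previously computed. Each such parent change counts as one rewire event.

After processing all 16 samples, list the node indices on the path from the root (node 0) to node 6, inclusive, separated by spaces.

1. q=(20,8) nearest=0 d=20 new=(6,8) → add node 1 parent=0 cost=6
2. q=(34,30) nearest=1 d=28 new=(12,14) → add node 2 parent=1 cost=12
3. q=(43,10) nearest=2 d=31 new=(18,10) → add node 3 parent=2 cost=18
4. q=(15,16) nearest=2 d=3 new=(15,16) → add node 4 parent=2 cost=15
5. q=(31,22) nearest=3 d=13 new=(24,16) → add node 5 parent=3 cost=24
6. q=(22,38) nearest=4 d=22 new=(21,22) → add node 6 parent=4 cost=21
7. q=(45,16) nearest=5 d=21 new=(30,16) → blocked by [30,42]×[11,19], reject
8. q=(16,29) nearest=6 d=7 new=(16,28) → blocked by [16,25]×[23,28], reject
9. q=(27,21) nearest=5 d=5 new=(27,21) → add node 7 parent=5 cost=29
10. q=(4,22) nearest=2 d=8 new=(6,20) → add node 8 parent=2 cost=18
11. q=(33,14) nearest=7 d=7 new=(33,15) → blocked by [30,42]×[11,19], reject
12. q=(32,5) nearest=5 d=11 new=(30,10) → add node 9 parent=5 cost=30
13. q=(24,6) nearest=3 d=6 new=(24,6) → add node 10 parent=3 cost=24
14. q=(1,40) nearest=6 d=20 new=(15,28) → blocked by [16,25]×[23,28], reject
15. q=(21,0) nearest=10 d=6 new=(21,0) → add node 11 parent=10 cost=30
16. q=(38,0) nearest=9 d=10 new=(36,4) → blocked by [36,45]×[1,10], reject

Path: 0 1 2 4 6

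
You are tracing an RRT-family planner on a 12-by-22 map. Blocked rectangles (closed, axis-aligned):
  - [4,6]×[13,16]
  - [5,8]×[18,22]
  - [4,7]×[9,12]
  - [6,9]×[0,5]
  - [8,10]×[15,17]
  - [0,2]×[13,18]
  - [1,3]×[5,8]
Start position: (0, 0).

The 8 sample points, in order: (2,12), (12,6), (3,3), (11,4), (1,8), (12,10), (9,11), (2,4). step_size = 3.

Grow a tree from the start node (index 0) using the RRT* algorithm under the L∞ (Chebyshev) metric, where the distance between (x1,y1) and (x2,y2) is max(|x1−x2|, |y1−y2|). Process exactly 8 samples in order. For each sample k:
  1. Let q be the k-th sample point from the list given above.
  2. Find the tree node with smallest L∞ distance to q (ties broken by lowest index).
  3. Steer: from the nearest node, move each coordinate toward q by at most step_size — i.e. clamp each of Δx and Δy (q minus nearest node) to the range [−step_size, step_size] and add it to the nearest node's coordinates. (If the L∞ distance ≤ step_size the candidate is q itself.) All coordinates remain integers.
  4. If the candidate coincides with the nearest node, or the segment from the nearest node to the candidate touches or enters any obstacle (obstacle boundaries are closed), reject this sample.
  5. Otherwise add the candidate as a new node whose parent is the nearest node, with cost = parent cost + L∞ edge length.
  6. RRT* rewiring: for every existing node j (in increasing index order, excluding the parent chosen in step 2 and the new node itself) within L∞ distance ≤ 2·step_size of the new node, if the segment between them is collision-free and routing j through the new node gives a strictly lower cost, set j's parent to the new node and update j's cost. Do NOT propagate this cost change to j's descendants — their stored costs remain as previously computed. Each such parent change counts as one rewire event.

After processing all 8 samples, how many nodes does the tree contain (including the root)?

Node count: 7

1. q=(2,12) nearest=0 d=12 new=(2,3) → add node 1 parent=0 cost=3
2. q=(12,6) nearest=1 d=10 new=(5,6) → add node 2 parent=1 cost=6
3. q=(3,3) nearest=1 d=1 new=(3,3) → add node 3 parent=1 cost=4
4. q=(11,4) nearest=2 d=6 new=(8,4) → blocked by [6,9]×[0,5], reject
5. q=(1,8) nearest=2 d=4 new=(2,8) → blocked by [1,3]×[5,8], reject
6. q=(12,10) nearest=2 d=7 new=(8,9) → add node 4 parent=2 cost=9
7. q=(9,11) nearest=4 d=2 new=(9,11) → add node 5 parent=4 cost=11
8. q=(2,4) nearest=1 d=1 new=(2,4) → add node 6 parent=1 cost=4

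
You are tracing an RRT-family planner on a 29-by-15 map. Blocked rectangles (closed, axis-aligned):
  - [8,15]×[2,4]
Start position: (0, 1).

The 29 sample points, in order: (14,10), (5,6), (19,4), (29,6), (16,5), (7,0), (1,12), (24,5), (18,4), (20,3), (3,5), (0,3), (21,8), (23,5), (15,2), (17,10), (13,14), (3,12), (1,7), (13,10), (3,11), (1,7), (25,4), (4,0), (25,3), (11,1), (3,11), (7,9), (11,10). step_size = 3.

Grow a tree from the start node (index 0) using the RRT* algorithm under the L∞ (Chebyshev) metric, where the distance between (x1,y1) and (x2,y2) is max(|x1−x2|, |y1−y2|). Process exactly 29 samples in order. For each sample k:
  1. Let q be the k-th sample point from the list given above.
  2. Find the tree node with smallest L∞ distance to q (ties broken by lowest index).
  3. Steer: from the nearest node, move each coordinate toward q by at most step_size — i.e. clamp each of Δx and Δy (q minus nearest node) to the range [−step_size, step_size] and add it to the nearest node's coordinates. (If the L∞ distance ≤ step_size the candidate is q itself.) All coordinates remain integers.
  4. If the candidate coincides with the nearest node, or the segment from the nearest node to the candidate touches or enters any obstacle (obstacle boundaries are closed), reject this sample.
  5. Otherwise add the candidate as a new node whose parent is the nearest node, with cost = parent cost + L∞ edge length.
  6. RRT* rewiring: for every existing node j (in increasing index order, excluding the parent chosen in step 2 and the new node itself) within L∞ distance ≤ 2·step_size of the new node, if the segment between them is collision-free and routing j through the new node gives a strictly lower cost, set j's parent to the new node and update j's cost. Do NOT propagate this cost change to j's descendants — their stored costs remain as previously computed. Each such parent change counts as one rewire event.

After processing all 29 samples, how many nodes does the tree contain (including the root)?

1. q=(14,10) nearest=0 d=14 new=(3,4) → add node 1 parent=0 cost=3
2. q=(5,6) nearest=1 d=2 new=(5,6) → add node 2 parent=1 cost=5
3. q=(19,4) nearest=2 d=14 new=(8,4) → blocked by [8,15]×[2,4], reject
4. q=(29,6) nearest=2 d=24 new=(8,6) → add node 3 parent=2 cost=8
5. q=(16,5) nearest=3 d=8 new=(11,5) → add node 4 parent=3 cost=11
6. q=(7,0) nearest=1 d=4 new=(6,1) → add node 5 parent=1 cost=6
7. q=(1,12) nearest=2 d=6 new=(2,9) → add node 6 parent=2 cost=8
8. q=(24,5) nearest=4 d=13 new=(14,5) → add node 7 parent=4 cost=14
9. q=(18,4) nearest=7 d=4 new=(17,4) → add node 8 parent=7 cost=17
10. q=(20,3) nearest=8 d=3 new=(20,3) → add node 9 parent=8 cost=20
11. q=(3,5) nearest=1 d=1 new=(3,5) → add node 10 parent=1 cost=4
12. q=(0,3) nearest=0 d=2 new=(0,3) → add node 11 parent=0 cost=2
13. q=(21,8) nearest=8 d=4 new=(20,7) → add node 12 parent=8 cost=20
14. q=(23,5) nearest=9 d=3 new=(23,5) → add node 13 parent=9 cost=23
15. q=(15,2) nearest=8 d=2 new=(15,2) → blocked by [8,15]×[2,4], reject
16. q=(17,10) nearest=12 d=3 new=(17,10) → add node 14 parent=12 cost=23
17. q=(13,14) nearest=14 d=4 new=(14,13) → add node 15 parent=14 cost=26
18. q=(3,12) nearest=6 d=3 new=(3,12) → add node 16 parent=6 cost=11
19. q=(1,7) nearest=6 d=2 new=(1,7) → add node 17 parent=6 cost=10
20. q=(13,10) nearest=15 d=3 new=(13,10) → add node 18 parent=15 cost=29
21. q=(3,11) nearest=16 d=1 new=(3,11) → add node 19 parent=16 cost=12
22. q=(1,7) nearest=17 d=0 → coincident, reject
23. q=(25,4) nearest=13 d=2 new=(25,4) → add node 20 parent=13 cost=25
24. q=(4,0) nearest=5 d=2 new=(4,0) → add node 21 parent=5 cost=8
25. q=(25,3) nearest=20 d=1 new=(25,3) → add node 22 parent=20 cost=26
26. q=(11,1) nearest=4 d=4 new=(11,2) → blocked by [8,15]×[2,4], reject
27. q=(3,11) nearest=19 d=0 → coincident, reject
28. q=(7,9) nearest=2 d=3 new=(7,9) → add node 23 parent=2 cost=8; rewire 18→23 (14<29)
29. q=(11,10) nearest=18 d=2 new=(11,10) → add node 24 parent=18 cost=16; rewire 14→24 (22<23); rewire 15→24 (19<26)

Node count: 25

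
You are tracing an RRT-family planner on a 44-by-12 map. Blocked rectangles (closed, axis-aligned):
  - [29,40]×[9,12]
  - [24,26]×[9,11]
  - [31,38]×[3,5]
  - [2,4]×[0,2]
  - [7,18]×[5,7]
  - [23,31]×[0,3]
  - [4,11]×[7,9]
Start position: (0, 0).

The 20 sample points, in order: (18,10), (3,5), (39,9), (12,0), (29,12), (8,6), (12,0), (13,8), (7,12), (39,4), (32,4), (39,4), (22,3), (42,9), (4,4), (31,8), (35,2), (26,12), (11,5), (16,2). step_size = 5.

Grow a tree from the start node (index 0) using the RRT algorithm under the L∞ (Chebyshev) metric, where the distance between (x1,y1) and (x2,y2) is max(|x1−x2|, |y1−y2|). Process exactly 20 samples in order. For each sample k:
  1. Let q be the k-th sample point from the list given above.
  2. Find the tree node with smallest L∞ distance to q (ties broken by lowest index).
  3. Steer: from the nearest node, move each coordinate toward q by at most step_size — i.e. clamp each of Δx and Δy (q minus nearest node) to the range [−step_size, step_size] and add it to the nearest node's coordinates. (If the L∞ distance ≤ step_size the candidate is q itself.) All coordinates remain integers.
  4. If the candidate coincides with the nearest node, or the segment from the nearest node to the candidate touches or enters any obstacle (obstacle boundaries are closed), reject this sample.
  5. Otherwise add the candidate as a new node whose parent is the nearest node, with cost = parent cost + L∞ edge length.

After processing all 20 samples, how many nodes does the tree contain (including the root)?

Node count: 11

1. q=(18,10) nearest=0 d=18 new=(5,5) → blocked by [2,4]×[0,2], reject
2. q=(3,5) nearest=0 d=5 new=(3,5) → add node 1 parent=0 cost=5
3. q=(39,9) nearest=1 d=36 new=(8,9) → blocked by [4,11]×[7,9], reject
4. q=(12,0) nearest=1 d=9 new=(8,0) → add node 2 parent=1 cost=10
5. q=(29,12) nearest=2 d=21 new=(13,5) → blocked by [7,18]×[5,7], reject
6. q=(8,6) nearest=1 d=5 new=(8,6) → blocked by [7,18]×[5,7], reject
7. q=(12,0) nearest=2 d=4 new=(12,0) → add node 3 parent=2 cost=14
8. q=(13,8) nearest=2 d=8 new=(13,5) → blocked by [7,18]×[5,7], reject
9. q=(7,12) nearest=1 d=7 new=(7,10) → blocked by [4,11]×[7,9], reject
10. q=(39,4) nearest=3 d=27 new=(17,4) → add node 4 parent=3 cost=19
11. q=(32,4) nearest=4 d=15 new=(22,4) → add node 5 parent=4 cost=24
12. q=(39,4) nearest=5 d=17 new=(27,4) → add node 6 parent=5 cost=29
13. q=(22,3) nearest=5 d=1 new=(22,3) → add node 7 parent=5 cost=25
14. q=(42,9) nearest=6 d=15 new=(32,9) → blocked by [29,40]×[9,12], reject
15. q=(4,4) nearest=1 d=1 new=(4,4) → add node 8 parent=1 cost=6
16. q=(31,8) nearest=6 d=4 new=(31,8) → add node 9 parent=6 cost=33
17. q=(35,2) nearest=9 d=6 new=(35,3) → blocked by [31,38]×[3,5], reject
18. q=(26,12) nearest=9 d=5 new=(26,12) → blocked by [29,40]×[9,12], reject
19. q=(11,5) nearest=2 d=5 new=(11,5) → blocked by [7,18]×[5,7], reject
20. q=(16,2) nearest=4 d=2 new=(16,2) → add node 10 parent=4 cost=21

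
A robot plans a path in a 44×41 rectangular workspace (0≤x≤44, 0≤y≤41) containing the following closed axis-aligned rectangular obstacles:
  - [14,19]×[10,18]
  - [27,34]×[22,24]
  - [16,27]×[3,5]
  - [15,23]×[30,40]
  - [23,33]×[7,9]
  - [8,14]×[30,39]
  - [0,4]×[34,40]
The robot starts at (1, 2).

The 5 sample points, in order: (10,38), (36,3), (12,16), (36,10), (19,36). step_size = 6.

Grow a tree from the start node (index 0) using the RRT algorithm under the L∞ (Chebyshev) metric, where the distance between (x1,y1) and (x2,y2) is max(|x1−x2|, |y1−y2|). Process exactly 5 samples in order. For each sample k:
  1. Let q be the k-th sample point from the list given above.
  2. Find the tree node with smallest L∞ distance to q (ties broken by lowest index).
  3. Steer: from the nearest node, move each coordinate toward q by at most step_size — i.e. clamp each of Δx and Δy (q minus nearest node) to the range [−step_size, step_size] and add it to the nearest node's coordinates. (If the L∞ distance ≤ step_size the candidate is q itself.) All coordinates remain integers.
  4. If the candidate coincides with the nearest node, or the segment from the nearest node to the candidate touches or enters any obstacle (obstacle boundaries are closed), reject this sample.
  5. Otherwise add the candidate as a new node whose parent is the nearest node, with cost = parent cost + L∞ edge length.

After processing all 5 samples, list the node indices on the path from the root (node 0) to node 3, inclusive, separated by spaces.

1. q=(10,38) nearest=0 d=36 new=(7,8) → add node 1 parent=0 cost=6
2. q=(36,3) nearest=1 d=29 new=(13,3) → add node 2 parent=1 cost=12
3. q=(12,16) nearest=1 d=8 new=(12,14) → add node 3 parent=1 cost=12
4. q=(36,10) nearest=2 d=23 new=(19,9) → add node 4 parent=2 cost=18
5. q=(19,36) nearest=3 d=22 new=(18,20) → blocked by [14,19]×[10,18], reject

Path: 0 1 3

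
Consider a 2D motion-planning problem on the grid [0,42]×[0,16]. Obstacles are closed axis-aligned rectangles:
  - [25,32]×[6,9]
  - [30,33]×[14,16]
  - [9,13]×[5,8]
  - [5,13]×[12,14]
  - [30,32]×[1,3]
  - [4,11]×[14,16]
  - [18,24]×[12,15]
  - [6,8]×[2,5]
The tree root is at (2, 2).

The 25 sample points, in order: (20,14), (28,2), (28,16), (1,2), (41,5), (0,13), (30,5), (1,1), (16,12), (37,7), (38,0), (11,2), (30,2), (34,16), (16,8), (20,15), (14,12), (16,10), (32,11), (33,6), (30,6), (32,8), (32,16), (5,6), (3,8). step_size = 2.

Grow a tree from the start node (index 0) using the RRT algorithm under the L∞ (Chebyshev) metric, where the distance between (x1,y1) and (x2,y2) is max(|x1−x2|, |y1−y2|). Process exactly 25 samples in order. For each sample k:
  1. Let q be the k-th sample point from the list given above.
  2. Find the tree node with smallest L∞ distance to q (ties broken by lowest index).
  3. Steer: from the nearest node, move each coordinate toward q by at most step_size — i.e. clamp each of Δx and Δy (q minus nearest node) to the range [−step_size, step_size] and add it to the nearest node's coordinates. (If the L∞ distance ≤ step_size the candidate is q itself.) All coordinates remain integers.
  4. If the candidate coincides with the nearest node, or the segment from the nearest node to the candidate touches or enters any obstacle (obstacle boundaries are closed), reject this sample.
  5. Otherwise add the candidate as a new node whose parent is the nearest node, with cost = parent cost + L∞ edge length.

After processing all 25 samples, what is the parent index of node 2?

Parent of node 2: 1

1. q=(20,14) nearest=0 d=18 new=(4,4) → add node 1 parent=0 cost=2
2. q=(28,2) nearest=1 d=24 new=(6,2) → blocked by [6,8]×[2,5], reject
3. q=(28,16) nearest=1 d=24 new=(6,6) → add node 2 parent=1 cost=4
4. q=(1,2) nearest=0 d=1 new=(1,2) → add node 3 parent=0 cost=1
5. q=(41,5) nearest=2 d=35 new=(8,5) → blocked by [6,8]×[2,5], reject
6. q=(0,13) nearest=2 d=7 new=(4,8) → add node 4 parent=2 cost=6
7. q=(30,5) nearest=2 d=24 new=(8,5) → blocked by [6,8]×[2,5], reject
8. q=(1,1) nearest=0 d=1 new=(1,1) → add node 5 parent=0 cost=1
9. q=(16,12) nearest=2 d=10 new=(8,8) → add node 6 parent=2 cost=6
10. q=(37,7) nearest=6 d=29 new=(10,7) → blocked by [9,13]×[5,8], reject
11. q=(38,0) nearest=6 d=30 new=(10,6) → blocked by [9,13]×[5,8], reject
12. q=(11,2) nearest=2 d=5 new=(8,4) → blocked by [6,8]×[2,5], reject
13. q=(30,2) nearest=6 d=22 new=(10,6) → blocked by [9,13]×[5,8], reject
14. q=(34,16) nearest=6 d=26 new=(10,10) → add node 7 parent=6 cost=8
15. q=(16,8) nearest=7 d=6 new=(12,8) → blocked by [9,13]×[5,8], reject
16. q=(20,15) nearest=7 d=10 new=(12,12) → blocked by [5,13]×[12,14], reject
17. q=(14,12) nearest=7 d=4 new=(12,12) → blocked by [5,13]×[12,14], reject
18. q=(16,10) nearest=7 d=6 new=(12,10) → add node 8 parent=7 cost=10
19. q=(32,11) nearest=8 d=20 new=(14,11) → add node 9 parent=8 cost=12
20. q=(33,6) nearest=9 d=19 new=(16,9) → add node 10 parent=9 cost=14
21. q=(30,6) nearest=10 d=14 new=(18,7) → add node 11 parent=10 cost=16
22. q=(32,8) nearest=11 d=14 new=(20,8) → add node 12 parent=11 cost=18
23. q=(32,16) nearest=12 d=12 new=(22,10) → add node 13 parent=12 cost=20
24. q=(5,6) nearest=2 d=1 new=(5,6) → add node 14 parent=2 cost=5
25. q=(3,8) nearest=4 d=1 new=(3,8) → add node 15 parent=4 cost=7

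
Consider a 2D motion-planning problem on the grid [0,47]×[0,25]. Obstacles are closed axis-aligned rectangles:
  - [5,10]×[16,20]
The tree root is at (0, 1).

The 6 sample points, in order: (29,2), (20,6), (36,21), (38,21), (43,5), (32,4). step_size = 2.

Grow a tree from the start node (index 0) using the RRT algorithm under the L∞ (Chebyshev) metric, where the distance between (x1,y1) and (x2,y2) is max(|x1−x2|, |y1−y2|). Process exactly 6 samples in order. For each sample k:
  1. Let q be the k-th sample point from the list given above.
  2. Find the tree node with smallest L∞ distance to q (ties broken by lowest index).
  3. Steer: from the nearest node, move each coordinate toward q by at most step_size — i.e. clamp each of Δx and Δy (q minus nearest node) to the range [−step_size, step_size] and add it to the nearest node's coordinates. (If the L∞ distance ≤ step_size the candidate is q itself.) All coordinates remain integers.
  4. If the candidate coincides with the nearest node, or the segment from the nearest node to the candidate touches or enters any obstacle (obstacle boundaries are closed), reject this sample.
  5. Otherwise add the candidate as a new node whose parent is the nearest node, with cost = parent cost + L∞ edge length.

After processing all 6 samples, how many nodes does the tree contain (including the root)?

Node count: 7

1. q=(29,2) nearest=0 d=29 new=(2,2) → add node 1 parent=0 cost=2
2. q=(20,6) nearest=1 d=18 new=(4,4) → add node 2 parent=1 cost=4
3. q=(36,21) nearest=2 d=32 new=(6,6) → add node 3 parent=2 cost=6
4. q=(38,21) nearest=3 d=32 new=(8,8) → add node 4 parent=3 cost=8
5. q=(43,5) nearest=4 d=35 new=(10,6) → add node 5 parent=4 cost=10
6. q=(32,4) nearest=5 d=22 new=(12,4) → add node 6 parent=5 cost=12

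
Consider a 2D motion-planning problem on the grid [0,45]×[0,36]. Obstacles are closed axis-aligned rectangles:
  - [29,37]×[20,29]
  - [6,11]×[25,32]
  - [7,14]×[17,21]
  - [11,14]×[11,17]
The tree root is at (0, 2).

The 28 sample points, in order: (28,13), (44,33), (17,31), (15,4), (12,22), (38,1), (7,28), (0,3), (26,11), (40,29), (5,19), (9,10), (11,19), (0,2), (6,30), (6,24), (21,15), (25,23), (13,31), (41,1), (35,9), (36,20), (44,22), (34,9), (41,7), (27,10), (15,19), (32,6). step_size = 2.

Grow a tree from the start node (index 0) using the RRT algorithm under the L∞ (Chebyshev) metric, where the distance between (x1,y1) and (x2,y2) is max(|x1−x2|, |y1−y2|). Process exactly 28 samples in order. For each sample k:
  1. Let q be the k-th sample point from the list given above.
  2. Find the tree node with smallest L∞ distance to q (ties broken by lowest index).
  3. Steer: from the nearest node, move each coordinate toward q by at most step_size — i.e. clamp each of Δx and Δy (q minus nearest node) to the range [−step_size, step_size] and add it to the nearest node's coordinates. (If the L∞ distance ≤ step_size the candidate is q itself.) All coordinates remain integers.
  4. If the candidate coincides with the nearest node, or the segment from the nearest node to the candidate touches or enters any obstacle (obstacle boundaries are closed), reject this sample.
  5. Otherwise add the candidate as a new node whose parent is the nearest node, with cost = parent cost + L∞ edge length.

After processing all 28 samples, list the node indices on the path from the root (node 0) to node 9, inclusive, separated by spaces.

1. q=(28,13) nearest=0 d=28 new=(2,4) → add node 1 parent=0 cost=2
2. q=(44,33) nearest=1 d=42 new=(4,6) → add node 2 parent=1 cost=4
3. q=(17,31) nearest=2 d=25 new=(6,8) → add node 3 parent=2 cost=6
4. q=(15,4) nearest=3 d=9 new=(8,6) → add node 4 parent=3 cost=8
5. q=(12,22) nearest=3 d=14 new=(8,10) → add node 5 parent=3 cost=8
6. q=(38,1) nearest=4 d=30 new=(10,4) → add node 6 parent=4 cost=10
7. q=(7,28) nearest=5 d=18 new=(7,12) → add node 7 parent=5 cost=10
8. q=(0,3) nearest=0 d=1 new=(0,3) → add node 8 parent=0 cost=1
9. q=(26,11) nearest=6 d=16 new=(12,6) → add node 9 parent=6 cost=12
10. q=(40,29) nearest=9 d=28 new=(14,8) → add node 10 parent=9 cost=14
11. q=(5,19) nearest=7 d=7 new=(5,14) → add node 11 parent=7 cost=12
12. q=(9,10) nearest=5 d=1 new=(9,10) → add node 12 parent=5 cost=9
13. q=(11,19) nearest=11 d=6 new=(7,16) → add node 13 parent=11 cost=14
14. q=(0,2) nearest=0 d=0 → coincident, reject
15. q=(6,30) nearest=13 d=14 new=(6,18) → add node 14 parent=13 cost=16
16. q=(6,24) nearest=14 d=6 new=(6,20) → add node 15 parent=14 cost=18
17. q=(21,15) nearest=10 d=7 new=(16,10) → add node 16 parent=10 cost=16
18. q=(25,23) nearest=16 d=13 new=(18,12) → add node 17 parent=16 cost=18
19. q=(13,31) nearest=15 d=11 new=(8,22) → blocked by [7,14]×[17,21], reject
20. q=(41,1) nearest=17 d=23 new=(20,10) → add node 18 parent=17 cost=20
21. q=(35,9) nearest=18 d=15 new=(22,9) → add node 19 parent=18 cost=22
22. q=(36,20) nearest=19 d=14 new=(24,11) → add node 20 parent=19 cost=24
23. q=(44,22) nearest=20 d=20 new=(26,13) → add node 21 parent=20 cost=26
24. q=(34,9) nearest=21 d=8 new=(28,11) → add node 22 parent=21 cost=28
25. q=(41,7) nearest=22 d=13 new=(30,9) → add node 23 parent=22 cost=30
26. q=(27,10) nearest=22 d=1 new=(27,10) → add node 24 parent=22 cost=29
27. q=(15,19) nearest=17 d=7 new=(16,14) → add node 25 parent=17 cost=20
28. q=(32,6) nearest=23 d=3 new=(32,7) → add node 26 parent=23 cost=32

Path: 0 1 2 3 4 6 9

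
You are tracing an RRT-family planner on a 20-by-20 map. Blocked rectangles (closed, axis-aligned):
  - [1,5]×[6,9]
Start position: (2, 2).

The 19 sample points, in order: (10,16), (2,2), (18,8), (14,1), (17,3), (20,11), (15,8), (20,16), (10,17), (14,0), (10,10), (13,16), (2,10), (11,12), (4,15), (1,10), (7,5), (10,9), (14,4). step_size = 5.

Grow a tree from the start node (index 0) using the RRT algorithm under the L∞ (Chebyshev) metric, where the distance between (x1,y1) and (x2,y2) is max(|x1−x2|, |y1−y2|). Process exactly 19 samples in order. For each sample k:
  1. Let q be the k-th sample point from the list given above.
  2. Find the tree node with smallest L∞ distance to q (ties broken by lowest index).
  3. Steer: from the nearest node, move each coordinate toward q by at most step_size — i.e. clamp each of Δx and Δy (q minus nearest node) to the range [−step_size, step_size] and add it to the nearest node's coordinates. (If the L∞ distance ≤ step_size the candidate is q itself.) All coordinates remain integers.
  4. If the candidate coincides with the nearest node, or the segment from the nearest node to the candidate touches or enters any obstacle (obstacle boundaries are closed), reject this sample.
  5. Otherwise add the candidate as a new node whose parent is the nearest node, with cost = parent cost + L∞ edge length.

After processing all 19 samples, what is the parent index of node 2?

1. q=(10,16) nearest=0 d=14 new=(7,7) → add node 1 parent=0 cost=5
2. q=(2,2) nearest=0 d=0 → coincident, reject
3. q=(18,8) nearest=1 d=11 new=(12,8) → add node 2 parent=1 cost=10
4. q=(14,1) nearest=1 d=7 new=(12,2) → add node 3 parent=1 cost=10
5. q=(17,3) nearest=2 d=5 new=(17,3) → add node 4 parent=2 cost=15
6. q=(20,11) nearest=2 d=8 new=(17,11) → add node 5 parent=2 cost=15
7. q=(15,8) nearest=2 d=3 new=(15,8) → add node 6 parent=2 cost=13
8. q=(20,16) nearest=5 d=5 new=(20,16) → add node 7 parent=5 cost=20
9. q=(10,17) nearest=5 d=7 new=(12,16) → add node 8 parent=5 cost=20
10. q=(14,0) nearest=3 d=2 new=(14,0) → add node 9 parent=3 cost=12
11. q=(10,10) nearest=2 d=2 new=(10,10) → add node 10 parent=2 cost=12
12. q=(13,16) nearest=8 d=1 new=(13,16) → add node 11 parent=8 cost=21
13. q=(2,10) nearest=1 d=5 new=(2,10) → blocked by [1,5]×[6,9], reject
14. q=(11,12) nearest=10 d=2 new=(11,12) → add node 12 parent=10 cost=14
15. q=(4,15) nearest=10 d=6 new=(5,15) → add node 13 parent=10 cost=17
16. q=(1,10) nearest=13 d=5 new=(1,10) → add node 14 parent=13 cost=22
17. q=(7,5) nearest=1 d=2 new=(7,5) → add node 15 parent=1 cost=7
18. q=(10,9) nearest=10 d=1 new=(10,9) → add node 16 parent=10 cost=13
19. q=(14,4) nearest=3 d=2 new=(14,4) → add node 17 parent=3 cost=12

Parent of node 2: 1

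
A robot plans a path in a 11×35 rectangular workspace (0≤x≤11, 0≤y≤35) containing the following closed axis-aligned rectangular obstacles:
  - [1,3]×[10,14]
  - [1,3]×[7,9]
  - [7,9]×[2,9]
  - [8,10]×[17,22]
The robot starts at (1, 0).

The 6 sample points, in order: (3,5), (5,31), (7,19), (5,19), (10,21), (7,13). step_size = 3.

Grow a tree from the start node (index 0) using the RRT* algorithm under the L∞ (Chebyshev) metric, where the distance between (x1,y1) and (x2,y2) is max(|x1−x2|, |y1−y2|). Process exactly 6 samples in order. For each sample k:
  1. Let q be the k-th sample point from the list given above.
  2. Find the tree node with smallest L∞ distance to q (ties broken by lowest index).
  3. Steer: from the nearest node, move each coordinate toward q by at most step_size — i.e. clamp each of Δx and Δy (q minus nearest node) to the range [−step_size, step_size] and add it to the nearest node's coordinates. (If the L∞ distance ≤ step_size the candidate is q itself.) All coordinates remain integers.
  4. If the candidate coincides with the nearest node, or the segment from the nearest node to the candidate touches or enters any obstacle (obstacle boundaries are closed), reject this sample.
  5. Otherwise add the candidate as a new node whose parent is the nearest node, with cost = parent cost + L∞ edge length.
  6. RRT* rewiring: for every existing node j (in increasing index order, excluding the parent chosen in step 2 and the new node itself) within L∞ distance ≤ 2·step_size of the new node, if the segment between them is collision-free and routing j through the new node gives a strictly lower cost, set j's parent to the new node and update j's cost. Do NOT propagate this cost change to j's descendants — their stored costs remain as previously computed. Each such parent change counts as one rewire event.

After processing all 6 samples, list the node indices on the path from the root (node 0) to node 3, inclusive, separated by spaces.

1. q=(3,5) nearest=0 d=5 new=(3,3) → add node 1 parent=0 cost=3
2. q=(5,31) nearest=1 d=28 new=(5,6) → add node 2 parent=1 cost=6
3. q=(7,19) nearest=2 d=13 new=(7,9) → blocked by [7,9]×[2,9], reject
4. q=(5,19) nearest=2 d=13 new=(5,9) → add node 3 parent=2 cost=9
5. q=(10,21) nearest=3 d=12 new=(8,12) → add node 4 parent=3 cost=12
6. q=(7,13) nearest=4 d=1 new=(7,13) → add node 5 parent=4 cost=13

Path: 0 1 2 3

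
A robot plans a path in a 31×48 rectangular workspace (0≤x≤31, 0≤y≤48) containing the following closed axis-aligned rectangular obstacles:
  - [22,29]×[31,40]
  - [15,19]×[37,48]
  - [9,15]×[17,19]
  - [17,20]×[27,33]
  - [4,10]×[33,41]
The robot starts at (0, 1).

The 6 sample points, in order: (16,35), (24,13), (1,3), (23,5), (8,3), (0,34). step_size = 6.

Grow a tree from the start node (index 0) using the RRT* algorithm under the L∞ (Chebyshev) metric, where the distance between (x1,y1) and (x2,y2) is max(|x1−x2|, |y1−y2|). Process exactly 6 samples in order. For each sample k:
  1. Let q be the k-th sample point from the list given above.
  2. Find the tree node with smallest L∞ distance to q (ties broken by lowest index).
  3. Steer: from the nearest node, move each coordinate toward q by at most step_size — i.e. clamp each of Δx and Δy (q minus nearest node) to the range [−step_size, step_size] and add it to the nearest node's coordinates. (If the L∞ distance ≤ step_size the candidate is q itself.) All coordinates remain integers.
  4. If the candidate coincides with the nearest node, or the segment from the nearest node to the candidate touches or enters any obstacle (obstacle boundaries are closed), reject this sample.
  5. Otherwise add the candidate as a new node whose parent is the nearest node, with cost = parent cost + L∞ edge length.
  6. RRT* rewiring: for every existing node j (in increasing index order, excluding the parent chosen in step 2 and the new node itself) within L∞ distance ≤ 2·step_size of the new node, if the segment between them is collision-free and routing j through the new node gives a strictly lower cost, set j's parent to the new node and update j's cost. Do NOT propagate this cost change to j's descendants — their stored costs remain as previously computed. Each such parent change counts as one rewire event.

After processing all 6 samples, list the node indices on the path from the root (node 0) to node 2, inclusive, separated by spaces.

Path: 0 1 2

1. q=(16,35) nearest=0 d=34 new=(6,7) → add node 1 parent=0 cost=6
2. q=(24,13) nearest=1 d=18 new=(12,13) → add node 2 parent=1 cost=12
3. q=(1,3) nearest=0 d=2 new=(1,3) → add node 3 parent=0 cost=2
4. q=(23,5) nearest=2 d=11 new=(18,7) → add node 4 parent=2 cost=18
5. q=(8,3) nearest=1 d=4 new=(8,3) → add node 5 parent=1 cost=10
6. q=(0,34) nearest=2 d=21 new=(6,19) → add node 6 parent=2 cost=18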